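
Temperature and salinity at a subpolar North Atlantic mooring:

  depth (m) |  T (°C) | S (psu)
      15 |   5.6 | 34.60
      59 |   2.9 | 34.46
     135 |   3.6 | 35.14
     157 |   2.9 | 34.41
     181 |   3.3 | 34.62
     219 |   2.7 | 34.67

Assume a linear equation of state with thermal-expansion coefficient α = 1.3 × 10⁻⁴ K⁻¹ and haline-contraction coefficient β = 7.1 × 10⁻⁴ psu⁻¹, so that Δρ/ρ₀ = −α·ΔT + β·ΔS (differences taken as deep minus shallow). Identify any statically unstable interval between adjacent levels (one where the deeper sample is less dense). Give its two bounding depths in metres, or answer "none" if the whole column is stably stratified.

Evaluate Δρ/ρ₀ = −αΔT + βΔS across each adjacent pair:
  15–59 m: −αΔT+βΔS = −(1.3 × 10⁻⁴)(-2.7)+(7.1 × 10⁻⁴)(-0.14) = 2.5 × 10⁻⁴ → stable
  59–135 m: −αΔT+βΔS = −(1.3 × 10⁻⁴)(+0.7)+(7.1 × 10⁻⁴)(+0.68) = 3.9 × 10⁻⁴ → stable
  135–157 m: −αΔT+βΔS = −(1.3 × 10⁻⁴)(-0.7)+(7.1 × 10⁻⁴)(-0.73) = -4.3 × 10⁻⁴ → UNSTABLE
  157–181 m: −αΔT+βΔS = −(1.3 × 10⁻⁴)(+0.4)+(7.1 × 10⁻⁴)(+0.21) = 9.7 × 10⁻⁵ → stable
  181–219 m: −αΔT+βΔS = −(1.3 × 10⁻⁴)(-0.6)+(7.1 × 10⁻⁴)(+0.05) = 1.1 × 10⁻⁴ → stable
The 135–157 m interval has Δρ < 0: lighter water underlies denser water.

135–157 m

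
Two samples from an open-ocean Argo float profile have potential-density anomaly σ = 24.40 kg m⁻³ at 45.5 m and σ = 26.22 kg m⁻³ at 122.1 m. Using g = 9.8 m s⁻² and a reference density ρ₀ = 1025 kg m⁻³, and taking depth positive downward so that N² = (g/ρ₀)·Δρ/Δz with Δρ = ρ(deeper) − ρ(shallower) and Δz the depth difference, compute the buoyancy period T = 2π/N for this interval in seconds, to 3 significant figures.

Δρ = 1026.22 − 1024.40 = 1.82 kg m⁻³ over Δz = 122.1 − 45.5 = 76.6 m.
N² = (9.8/1025) × (1.82/76.6) = 2.2717 × 10⁻⁴ s⁻².
N = √(2.2717 × 10⁻⁴) = 0.015072 rad s⁻¹, so T = 2π/N = 416.88 s ≈ 417 s.
A positive N² confirms static stability across the interval.

417 s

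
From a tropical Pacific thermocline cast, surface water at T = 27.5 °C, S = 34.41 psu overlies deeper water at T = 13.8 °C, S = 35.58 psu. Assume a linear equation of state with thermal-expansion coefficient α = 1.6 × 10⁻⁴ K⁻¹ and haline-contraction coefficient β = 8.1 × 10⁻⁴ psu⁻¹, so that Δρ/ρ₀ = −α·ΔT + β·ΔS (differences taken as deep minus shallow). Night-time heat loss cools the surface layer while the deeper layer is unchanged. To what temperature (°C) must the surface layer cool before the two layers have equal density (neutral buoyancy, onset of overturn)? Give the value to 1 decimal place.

7.9 °C

Neutral buoyancy requires Δρ = 0, i.e. −α(T_deep − T_surf′) + β(S_deep − S_surf) = 0.
T_surf′ = T_deep − (β/α)·ΔS = 13.8 − (8.1 × 10⁻⁴/1.6 × 10⁻⁴)·(+1.17) = 7.877 °C.
Cooling required: 27.5 − (7.877) = 19.623 °C.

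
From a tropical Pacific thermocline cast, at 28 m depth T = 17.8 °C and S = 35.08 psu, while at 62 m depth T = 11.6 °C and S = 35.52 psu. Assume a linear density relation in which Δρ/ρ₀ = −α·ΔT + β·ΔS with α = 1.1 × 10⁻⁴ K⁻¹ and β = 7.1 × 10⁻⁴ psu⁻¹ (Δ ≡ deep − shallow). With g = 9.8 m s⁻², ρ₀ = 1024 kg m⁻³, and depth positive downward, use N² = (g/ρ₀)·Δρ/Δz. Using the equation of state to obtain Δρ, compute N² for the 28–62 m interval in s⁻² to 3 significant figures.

ΔT = -6.2 K, ΔS = +0.44 psu (deep − shallow).
Δρ/ρ₀ = −αΔT + βΔS = 6.82 × 10⁻⁴ + 3.124 × 10⁻⁴ = 9.944 × 10⁻⁴, so Δρ ≈ 1.018 kg m⁻³.
N² = (g/ρ₀)·Δρ/Δz = g·(Δρ/ρ₀)/Δz = 9.8 × 9.944 × 10⁻⁴ / 34 = 2.8662 × 10⁻⁴ s⁻² ≈ 2.87 × 10⁻⁴ s⁻².

2.87 × 10⁻⁴ s⁻²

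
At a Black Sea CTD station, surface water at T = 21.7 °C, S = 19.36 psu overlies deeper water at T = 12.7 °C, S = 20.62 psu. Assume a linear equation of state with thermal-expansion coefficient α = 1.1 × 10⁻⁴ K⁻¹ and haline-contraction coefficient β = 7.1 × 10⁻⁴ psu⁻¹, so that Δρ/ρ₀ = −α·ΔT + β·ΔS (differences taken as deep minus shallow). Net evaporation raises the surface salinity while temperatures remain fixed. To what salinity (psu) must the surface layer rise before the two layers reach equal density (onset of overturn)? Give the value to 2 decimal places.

Neutral buoyancy requires −α(T_deep − T_surf) + β(S_deep − S_surf′) = 0.
S_surf′ = S_deep − (α/β)·ΔT = 20.62 − (1.1 × 10⁻⁴/7.1 × 10⁻⁴)·(-9.0) = 22.0144 psu.
Increase required: 22.0144 − 19.36 = 2.6544 psu.

22.01 psu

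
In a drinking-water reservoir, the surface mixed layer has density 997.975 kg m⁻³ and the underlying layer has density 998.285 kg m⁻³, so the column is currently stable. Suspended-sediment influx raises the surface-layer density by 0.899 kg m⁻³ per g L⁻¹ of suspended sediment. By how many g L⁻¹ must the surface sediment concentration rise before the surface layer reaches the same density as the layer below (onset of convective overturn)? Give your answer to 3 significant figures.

Density deficit of the surface layer: 998.285 − 997.975 = 0.31 kg m⁻³.
Required change = 0.31 / 0.899 = 0.345 g L⁻¹.

0.345 g L⁻¹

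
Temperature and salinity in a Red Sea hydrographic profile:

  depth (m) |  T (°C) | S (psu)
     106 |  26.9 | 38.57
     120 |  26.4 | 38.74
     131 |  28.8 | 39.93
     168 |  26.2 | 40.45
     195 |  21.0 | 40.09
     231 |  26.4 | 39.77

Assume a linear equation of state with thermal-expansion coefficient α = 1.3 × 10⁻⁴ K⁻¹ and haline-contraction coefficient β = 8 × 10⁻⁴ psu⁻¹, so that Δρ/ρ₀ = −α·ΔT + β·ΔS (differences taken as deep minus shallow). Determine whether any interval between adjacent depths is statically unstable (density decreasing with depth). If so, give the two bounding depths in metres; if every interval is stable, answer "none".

195–231 m

Evaluate Δρ/ρ₀ = −αΔT + βΔS across each adjacent pair:
  106–120 m: −αΔT+βΔS = −(1.3 × 10⁻⁴)(-0.5)+(8 × 10⁻⁴)(+0.17) = 2.0 × 10⁻⁴ → stable
  120–131 m: −αΔT+βΔS = −(1.3 × 10⁻⁴)(+2.4)+(8 × 10⁻⁴)(+1.19) = 6.4 × 10⁻⁴ → stable
  131–168 m: −αΔT+βΔS = −(1.3 × 10⁻⁴)(-2.6)+(8 × 10⁻⁴)(+0.52) = 7.5 × 10⁻⁴ → stable
  168–195 m: −αΔT+βΔS = −(1.3 × 10⁻⁴)(-5.2)+(8 × 10⁻⁴)(-0.36) = 3.9 × 10⁻⁴ → stable
  195–231 m: −αΔT+βΔS = −(1.3 × 10⁻⁴)(+5.4)+(8 × 10⁻⁴)(-0.32) = -9.6 × 10⁻⁴ → UNSTABLE
The 195–231 m interval has Δρ < 0: lighter water underlies denser water.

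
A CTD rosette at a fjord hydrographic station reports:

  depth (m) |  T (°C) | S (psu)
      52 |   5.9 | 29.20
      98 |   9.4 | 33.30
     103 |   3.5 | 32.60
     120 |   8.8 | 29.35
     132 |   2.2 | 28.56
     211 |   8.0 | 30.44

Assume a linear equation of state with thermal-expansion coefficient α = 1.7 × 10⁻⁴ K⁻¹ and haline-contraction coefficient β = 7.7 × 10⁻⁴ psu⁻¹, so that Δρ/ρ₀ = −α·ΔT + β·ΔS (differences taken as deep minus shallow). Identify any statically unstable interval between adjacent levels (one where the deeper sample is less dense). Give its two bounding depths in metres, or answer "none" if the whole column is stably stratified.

Evaluate Δρ/ρ₀ = −αΔT + βΔS across each adjacent pair:
  52–98 m: −αΔT+βΔS = −(1.7 × 10⁻⁴)(+3.5)+(7.7 × 10⁻⁴)(+4.10) = 2.6 × 10⁻³ → stable
  98–103 m: −αΔT+βΔS = −(1.7 × 10⁻⁴)(-5.9)+(7.7 × 10⁻⁴)(-0.70) = 4.6 × 10⁻⁴ → stable
  103–120 m: −αΔT+βΔS = −(1.7 × 10⁻⁴)(+5.3)+(7.7 × 10⁻⁴)(-3.25) = -3.4 × 10⁻³ → UNSTABLE
  120–132 m: −αΔT+βΔS = −(1.7 × 10⁻⁴)(-6.6)+(7.7 × 10⁻⁴)(-0.79) = 5.1 × 10⁻⁴ → stable
  132–211 m: −αΔT+βΔS = −(1.7 × 10⁻⁴)(+5.8)+(7.7 × 10⁻⁴)(+1.88) = 4.6 × 10⁻⁴ → stable
The 103–120 m interval has Δρ < 0: lighter water underlies denser water.

103–120 m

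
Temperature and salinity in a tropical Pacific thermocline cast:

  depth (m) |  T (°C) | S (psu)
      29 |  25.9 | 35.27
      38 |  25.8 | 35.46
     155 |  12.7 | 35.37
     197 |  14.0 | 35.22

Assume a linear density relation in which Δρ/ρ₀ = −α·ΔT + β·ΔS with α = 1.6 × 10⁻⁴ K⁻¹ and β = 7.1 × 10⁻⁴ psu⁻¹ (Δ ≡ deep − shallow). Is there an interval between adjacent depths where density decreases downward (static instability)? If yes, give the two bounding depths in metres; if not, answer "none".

155–197 m

Evaluate Δρ/ρ₀ = −αΔT + βΔS across each adjacent pair:
  29–38 m: −αΔT+βΔS = −(1.6 × 10⁻⁴)(-0.1)+(7.1 × 10⁻⁴)(+0.19) = 1.5 × 10⁻⁴ → stable
  38–155 m: −αΔT+βΔS = −(1.6 × 10⁻⁴)(-13.1)+(7.1 × 10⁻⁴)(-0.09) = 2.0 × 10⁻³ → stable
  155–197 m: −αΔT+βΔS = −(1.6 × 10⁻⁴)(+1.3)+(7.1 × 10⁻⁴)(-0.15) = -3.1 × 10⁻⁴ → UNSTABLE
The 155–197 m interval has Δρ < 0: lighter water underlies denser water.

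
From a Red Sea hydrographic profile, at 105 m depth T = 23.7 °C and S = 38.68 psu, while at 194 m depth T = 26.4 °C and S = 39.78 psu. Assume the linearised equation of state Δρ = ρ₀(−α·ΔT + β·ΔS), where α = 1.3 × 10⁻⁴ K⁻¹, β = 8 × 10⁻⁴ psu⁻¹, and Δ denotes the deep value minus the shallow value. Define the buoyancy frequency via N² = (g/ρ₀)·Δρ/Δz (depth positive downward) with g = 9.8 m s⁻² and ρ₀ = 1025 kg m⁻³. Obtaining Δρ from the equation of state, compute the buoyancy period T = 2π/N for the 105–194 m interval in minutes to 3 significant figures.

ΔT = +2.7 K, ΔS = +1.10 psu (deep − shallow).
Δρ/ρ₀ = −αΔT + βΔS = -3.51 × 10⁻⁴ + 8.80 × 10⁻⁴ = 5.29 × 10⁻⁴, so Δρ ≈ 0.5422 kg m⁻³.
N² = (g/ρ₀)·Δρ/Δz = g·(Δρ/ρ₀)/Δz = 9.8 × 5.29 × 10⁻⁴ / 89 = 5.8249 × 10⁻⁵ s⁻².
N = √(5.8249 × 10⁻⁵) = 7.6321 × 10⁻³ rad s⁻¹ → T = 2π/N = 823.26 s = 13.721 min ≈ 13.7 min.

13.7 min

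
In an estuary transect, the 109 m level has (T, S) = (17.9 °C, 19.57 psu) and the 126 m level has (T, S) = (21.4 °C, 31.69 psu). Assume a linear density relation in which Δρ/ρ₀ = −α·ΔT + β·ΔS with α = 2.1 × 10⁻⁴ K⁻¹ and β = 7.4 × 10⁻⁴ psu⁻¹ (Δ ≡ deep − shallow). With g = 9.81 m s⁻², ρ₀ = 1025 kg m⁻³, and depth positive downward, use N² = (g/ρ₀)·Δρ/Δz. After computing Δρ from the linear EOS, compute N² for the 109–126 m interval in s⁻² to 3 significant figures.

4.75 × 10⁻³ s⁻²

ΔT = +3.5 K, ΔS = +12.12 psu (deep − shallow).
Δρ/ρ₀ = −αΔT + βΔS = -7.35 × 10⁻⁴ + 8.9688 × 10⁻³ = 8.2338 × 10⁻³, so Δρ ≈ 8.440 kg m⁻³.
N² = (g/ρ₀)·Δρ/Δz = g·(Δρ/ρ₀)/Δz = 9.81 × 8.2338 × 10⁻³ / 17 = 4.7514 × 10⁻³ s⁻² ≈ 4.75 × 10⁻³ s⁻².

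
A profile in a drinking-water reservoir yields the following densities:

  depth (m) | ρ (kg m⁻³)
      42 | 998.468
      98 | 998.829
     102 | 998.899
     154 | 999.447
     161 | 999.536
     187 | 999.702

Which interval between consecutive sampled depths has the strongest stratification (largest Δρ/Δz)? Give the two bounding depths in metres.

98–102 m

Compute the density gradient over each adjacent pair:
  42–98 m: Δρ/Δz = 0.361/56 = 6.4 × 10⁻³ kg m⁻⁴
  98–102 m: Δρ/Δz = 0.070/4 = 0.018 kg m⁻⁴
  102–154 m: Δρ/Δz = 0.548/52 = 0.011 kg m⁻⁴
  154–161 m: Δρ/Δz = 0.089/7 = 0.013 kg m⁻⁴
  161–187 m: Δρ/Δz = 0.166/26 = 6.4 × 10⁻³ kg m⁻⁴
The largest gradient is in the 98–102 m interval — the pycnocline.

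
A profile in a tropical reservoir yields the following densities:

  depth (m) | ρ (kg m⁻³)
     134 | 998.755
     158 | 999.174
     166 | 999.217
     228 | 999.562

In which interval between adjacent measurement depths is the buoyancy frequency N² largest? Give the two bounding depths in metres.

Compute the density gradient over each adjacent pair:
  134–158 m: Δρ/Δz = 0.419/24 = 0.017 kg m⁻⁴
  158–166 m: Δρ/Δz = 0.043/8 = 5.4 × 10⁻³ kg m⁻⁴
  166–228 m: Δρ/Δz = 0.345/62 = 5.6 × 10⁻³ kg m⁻⁴
The largest gradient is in the 134–158 m interval — the pycnocline.

134–158 m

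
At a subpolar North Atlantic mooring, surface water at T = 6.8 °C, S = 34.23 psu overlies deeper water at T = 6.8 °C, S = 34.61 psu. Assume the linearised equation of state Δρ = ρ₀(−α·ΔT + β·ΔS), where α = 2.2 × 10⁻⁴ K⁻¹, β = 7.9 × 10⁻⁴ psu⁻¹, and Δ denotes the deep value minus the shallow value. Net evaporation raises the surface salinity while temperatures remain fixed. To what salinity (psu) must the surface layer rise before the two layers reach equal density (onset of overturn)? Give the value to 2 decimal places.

Neutral buoyancy requires −α(T_deep − T_surf) + β(S_deep − S_surf′) = 0.
S_surf′ = S_deep − (α/β)·ΔT = 34.61 − (2.2 × 10⁻⁴/7.9 × 10⁻⁴)·(+0.0) = 34.6100 psu.
Increase required: 34.6100 − 34.23 = 0.3800 psu.

34.61 psu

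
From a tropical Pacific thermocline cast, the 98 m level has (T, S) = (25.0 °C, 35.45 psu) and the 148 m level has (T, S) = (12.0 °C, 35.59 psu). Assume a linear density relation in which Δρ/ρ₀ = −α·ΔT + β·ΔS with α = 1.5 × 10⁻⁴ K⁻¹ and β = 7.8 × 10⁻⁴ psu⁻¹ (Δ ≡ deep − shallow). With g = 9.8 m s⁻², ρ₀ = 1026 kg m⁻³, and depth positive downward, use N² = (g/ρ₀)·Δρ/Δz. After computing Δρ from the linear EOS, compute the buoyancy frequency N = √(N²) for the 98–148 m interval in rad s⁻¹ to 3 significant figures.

ΔT = -13.0 K, ΔS = +0.14 psu (deep − shallow).
Δρ/ρ₀ = −αΔT + βΔS = 1.95 × 10⁻³ + 1.092 × 10⁻⁴ = 2.0592 × 10⁻³, so Δρ ≈ 2.113 kg m⁻³.
N² = (g/ρ₀)·Δρ/Δz = g·(Δρ/ρ₀)/Δz = 9.8 × 2.0592 × 10⁻³ / 50 = 4.0360 × 10⁻⁴ s⁻².
N = √(4.0360 × 10⁻⁴) = 0.020090 rad s⁻¹ ≈ 0.0201 rad s⁻¹.

0.0201 rad s⁻¹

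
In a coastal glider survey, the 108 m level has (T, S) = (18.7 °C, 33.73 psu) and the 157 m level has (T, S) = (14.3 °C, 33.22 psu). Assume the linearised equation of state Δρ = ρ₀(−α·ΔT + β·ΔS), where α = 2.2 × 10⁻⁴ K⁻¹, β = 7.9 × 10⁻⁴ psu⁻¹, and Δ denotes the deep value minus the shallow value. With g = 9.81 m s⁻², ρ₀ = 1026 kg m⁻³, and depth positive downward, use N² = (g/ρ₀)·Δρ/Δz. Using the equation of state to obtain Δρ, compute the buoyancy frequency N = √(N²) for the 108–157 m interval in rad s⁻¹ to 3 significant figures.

ΔT = -4.4 K, ΔS = -0.51 psu (deep − shallow).
Δρ/ρ₀ = −αΔT + βΔS = 9.68 × 10⁻⁴ − 4.029 × 10⁻⁴ = 5.651 × 10⁻⁴, so Δρ ≈ 0.5798 kg m⁻³.
N² = (g/ρ₀)·Δρ/Δz = g·(Δρ/ρ₀)/Δz = 9.81 × 5.651 × 10⁻⁴ / 49 = 1.1314 × 10⁻⁴ s⁻².
N = √(1.1314 × 10⁻⁴) = 0.010637 rad s⁻¹ ≈ 0.0106 rad s⁻¹.

0.0106 rad s⁻¹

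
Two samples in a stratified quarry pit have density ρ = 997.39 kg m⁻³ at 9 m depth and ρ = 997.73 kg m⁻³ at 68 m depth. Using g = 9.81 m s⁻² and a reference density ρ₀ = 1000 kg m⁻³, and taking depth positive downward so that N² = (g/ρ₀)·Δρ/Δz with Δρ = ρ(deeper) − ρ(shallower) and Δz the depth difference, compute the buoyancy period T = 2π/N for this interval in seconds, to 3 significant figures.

836 s

Δρ = 997.73 − 997.39 = 0.34 kg m⁻³ over Δz = 68 − 9 = 59 m.
N² = (9.81/1000) × (0.34/59) = 5.6532 × 10⁻⁵ s⁻².
N = √(5.6532 × 10⁻⁵) = 7.5188 × 10⁻³ rad s⁻¹, so T = 2π/N = 835.66 s ≈ 836 s.
N² > 0, so the interval is statically stable.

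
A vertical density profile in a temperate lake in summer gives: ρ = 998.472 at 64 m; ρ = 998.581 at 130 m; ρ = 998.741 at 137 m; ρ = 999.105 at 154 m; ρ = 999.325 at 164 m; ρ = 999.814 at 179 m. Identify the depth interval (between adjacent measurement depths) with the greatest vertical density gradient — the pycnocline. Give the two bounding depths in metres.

Compute the density gradient over each adjacent pair:
  64–130 m: Δρ/Δz = 0.109/66 = 1.7 × 10⁻³ kg m⁻⁴
  130–137 m: Δρ/Δz = 0.160/7 = 0.023 kg m⁻⁴
  137–154 m: Δρ/Δz = 0.364/17 = 0.021 kg m⁻⁴
  154–164 m: Δρ/Δz = 0.220/10 = 0.022 kg m⁻⁴
  164–179 m: Δρ/Δz = 0.489/15 = 0.033 kg m⁻⁴
The largest gradient is in the 164–179 m interval — the pycnocline.

164–179 m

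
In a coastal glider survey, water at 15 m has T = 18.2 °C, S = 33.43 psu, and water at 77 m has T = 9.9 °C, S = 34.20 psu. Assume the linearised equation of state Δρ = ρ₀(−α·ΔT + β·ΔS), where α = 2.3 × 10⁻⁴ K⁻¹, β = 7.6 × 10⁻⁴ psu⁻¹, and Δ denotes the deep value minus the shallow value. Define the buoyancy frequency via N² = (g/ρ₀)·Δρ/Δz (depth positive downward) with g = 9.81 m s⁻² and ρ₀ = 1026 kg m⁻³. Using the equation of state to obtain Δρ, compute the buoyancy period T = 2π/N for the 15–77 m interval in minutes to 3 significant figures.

5.27 min

ΔT = -8.3 K, ΔS = +0.77 psu (deep − shallow).
Δρ/ρ₀ = −αΔT + βΔS = 1.909 × 10⁻³ + 5.852 × 10⁻⁴ = 2.4942 × 10⁻³, so Δρ ≈ 2.559 kg m⁻³.
N² = (g/ρ₀)·Δρ/Δz = g·(Δρ/ρ₀)/Δz = 9.81 × 2.4942 × 10⁻³ / 62 = 3.9465 × 10⁻⁴ s⁻².
N = √(3.9465 × 10⁻⁴) = 0.019866 rad s⁻¹ → T = 2π/N = 316.28 s = 5.2713 min ≈ 5.27 min.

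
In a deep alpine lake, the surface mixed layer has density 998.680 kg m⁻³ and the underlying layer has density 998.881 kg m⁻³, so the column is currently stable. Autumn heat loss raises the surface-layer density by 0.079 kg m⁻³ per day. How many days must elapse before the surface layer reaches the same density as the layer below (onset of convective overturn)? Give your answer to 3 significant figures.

2.54 days

Density deficit of the surface layer: 998.881 − 998.680 = 0.201 kg m⁻³.
Required change = 0.201 / 0.079 = 2.54 days.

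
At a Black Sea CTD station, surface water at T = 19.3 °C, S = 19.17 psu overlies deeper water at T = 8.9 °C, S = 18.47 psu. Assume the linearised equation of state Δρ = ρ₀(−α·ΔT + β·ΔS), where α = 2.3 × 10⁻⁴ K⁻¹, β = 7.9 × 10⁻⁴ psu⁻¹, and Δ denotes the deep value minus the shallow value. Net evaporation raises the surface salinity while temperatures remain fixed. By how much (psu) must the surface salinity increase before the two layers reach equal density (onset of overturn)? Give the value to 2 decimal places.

Neutral buoyancy requires −α(T_deep − T_surf) + β(S_deep − S_surf′) = 0.
S_surf′ = S_deep − (α/β)·ΔT = 18.47 − (2.3 × 10⁻⁴/7.9 × 10⁻⁴)·(-10.4) = 21.4978 psu.
Increase required: 21.4978 − 19.17 = 2.3278 psu.

2.33 psu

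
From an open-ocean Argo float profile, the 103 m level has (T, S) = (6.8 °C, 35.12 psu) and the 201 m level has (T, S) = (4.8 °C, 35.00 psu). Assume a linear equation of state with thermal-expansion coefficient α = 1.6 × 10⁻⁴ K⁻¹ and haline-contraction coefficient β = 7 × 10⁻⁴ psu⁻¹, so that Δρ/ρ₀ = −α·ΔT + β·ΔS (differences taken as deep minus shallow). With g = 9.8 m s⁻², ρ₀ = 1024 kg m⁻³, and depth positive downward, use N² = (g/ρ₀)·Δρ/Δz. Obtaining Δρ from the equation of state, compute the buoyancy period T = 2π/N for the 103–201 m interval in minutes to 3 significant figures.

ΔT = -2.0 K, ΔS = -0.12 psu (deep − shallow).
Δρ/ρ₀ = −αΔT + βΔS = 3.20 × 10⁻⁴ − 8.40 × 10⁻⁵ = 2.36 × 10⁻⁴, so Δρ ≈ 0.2417 kg m⁻³.
N² = (g/ρ₀)·Δρ/Δz = g·(Δρ/ρ₀)/Δz = 9.8 × 2.36 × 10⁻⁴ / 98 = 2.3600 × 10⁻⁵ s⁻².
N = √(2.3600 × 10⁻⁵) = 4.8580 × 10⁻³ rad s⁻¹ → T = 2π/N = 1.2934 × 10³ s = 21.557 min ≈ 21.6 min.

21.6 min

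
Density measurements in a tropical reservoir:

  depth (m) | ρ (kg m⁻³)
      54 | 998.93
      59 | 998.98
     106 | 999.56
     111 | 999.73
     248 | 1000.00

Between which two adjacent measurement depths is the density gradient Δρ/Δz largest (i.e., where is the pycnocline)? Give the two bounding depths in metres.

Compute the density gradient over each adjacent pair:
  54–59 m: Δρ/Δz = 0.05/5 = 0.010 kg m⁻⁴
  59–106 m: Δρ/Δz = 0.58/47 = 0.012 kg m⁻⁴
  106–111 m: Δρ/Δz = 0.17/5 = 0.034 kg m⁻⁴
  111–248 m: Δρ/Δz = 0.27/137 = 2.0 × 10⁻³ kg m⁻⁴
The largest gradient is in the 106–111 m interval — the pycnocline.

106–111 m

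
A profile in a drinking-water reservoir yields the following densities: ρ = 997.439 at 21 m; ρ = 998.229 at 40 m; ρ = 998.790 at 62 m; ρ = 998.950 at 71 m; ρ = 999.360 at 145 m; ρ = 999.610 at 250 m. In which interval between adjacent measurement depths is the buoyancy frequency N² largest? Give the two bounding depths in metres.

21–40 m

Compute the density gradient over each adjacent pair:
  21–40 m: Δρ/Δz = 0.790/19 = 0.042 kg m⁻⁴
  40–62 m: Δρ/Δz = 0.561/22 = 0.026 kg m⁻⁴
  62–71 m: Δρ/Δz = 0.160/9 = 0.018 kg m⁻⁴
  71–145 m: Δρ/Δz = 0.410/74 = 5.5 × 10⁻³ kg m⁻⁴
  145–250 m: Δρ/Δz = 0.250/105 = 2.4 × 10⁻³ kg m⁻⁴
The largest gradient is in the 21–40 m interval — the pycnocline.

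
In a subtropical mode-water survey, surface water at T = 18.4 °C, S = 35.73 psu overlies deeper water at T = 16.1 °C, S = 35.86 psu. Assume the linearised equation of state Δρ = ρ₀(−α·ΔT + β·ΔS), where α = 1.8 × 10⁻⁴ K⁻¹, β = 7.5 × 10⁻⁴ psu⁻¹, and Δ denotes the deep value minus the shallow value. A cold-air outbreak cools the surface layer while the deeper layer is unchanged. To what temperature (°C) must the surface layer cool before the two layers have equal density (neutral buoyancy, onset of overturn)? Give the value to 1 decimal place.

Neutral buoyancy requires Δρ = 0, i.e. −α(T_deep − T_surf′) + β(S_deep − S_surf) = 0.
T_surf′ = T_deep − (β/α)·ΔS = 16.1 − (7.5 × 10⁻⁴/1.8 × 10⁻⁴)·(+0.13) = 15.558 °C.
Cooling required: 18.4 − (15.558) = 2.842 °C.

15.6 °C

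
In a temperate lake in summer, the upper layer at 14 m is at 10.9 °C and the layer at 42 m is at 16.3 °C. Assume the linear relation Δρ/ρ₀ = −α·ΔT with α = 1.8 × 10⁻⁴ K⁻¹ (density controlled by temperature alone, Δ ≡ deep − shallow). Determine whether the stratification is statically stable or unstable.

unstable

ΔT = 16.3 − 10.9 = +5.4 K, so Δρ/ρ₀ = −αΔT = -9.72 × 10⁻⁴.
Δρ/ρ₀ < 0, so Δρ < 0: deeper water is lighter → statically unstable; the column would overturn.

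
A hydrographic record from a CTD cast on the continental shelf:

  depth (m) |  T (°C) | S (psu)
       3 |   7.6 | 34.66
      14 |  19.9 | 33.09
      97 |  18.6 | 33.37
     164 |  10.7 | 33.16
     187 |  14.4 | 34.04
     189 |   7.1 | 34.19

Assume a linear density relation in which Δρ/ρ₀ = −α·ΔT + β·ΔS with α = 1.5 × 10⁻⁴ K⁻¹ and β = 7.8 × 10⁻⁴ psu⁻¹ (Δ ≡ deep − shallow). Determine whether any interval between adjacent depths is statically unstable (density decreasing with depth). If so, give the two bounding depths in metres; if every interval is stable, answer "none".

3–14 m

Evaluate Δρ/ρ₀ = −αΔT + βΔS across each adjacent pair:
  3–14 m: −αΔT+βΔS = −(1.5 × 10⁻⁴)(+12.3)+(7.8 × 10⁻⁴)(-1.57) = -3.1 × 10⁻³ → UNSTABLE
  14–97 m: −αΔT+βΔS = −(1.5 × 10⁻⁴)(-1.3)+(7.8 × 10⁻⁴)(+0.28) = 4.1 × 10⁻⁴ → stable
  97–164 m: −αΔT+βΔS = −(1.5 × 10⁻⁴)(-7.9)+(7.8 × 10⁻⁴)(-0.21) = 1.0 × 10⁻³ → stable
  164–187 m: −αΔT+βΔS = −(1.5 × 10⁻⁴)(+3.7)+(7.8 × 10⁻⁴)(+0.88) = 1.3 × 10⁻⁴ → stable
  187–189 m: −αΔT+βΔS = −(1.5 × 10⁻⁴)(-7.3)+(7.8 × 10⁻⁴)(+0.15) = 1.2 × 10⁻³ → stable
The 3–14 m interval has Δρ < 0: lighter water underlies denser water.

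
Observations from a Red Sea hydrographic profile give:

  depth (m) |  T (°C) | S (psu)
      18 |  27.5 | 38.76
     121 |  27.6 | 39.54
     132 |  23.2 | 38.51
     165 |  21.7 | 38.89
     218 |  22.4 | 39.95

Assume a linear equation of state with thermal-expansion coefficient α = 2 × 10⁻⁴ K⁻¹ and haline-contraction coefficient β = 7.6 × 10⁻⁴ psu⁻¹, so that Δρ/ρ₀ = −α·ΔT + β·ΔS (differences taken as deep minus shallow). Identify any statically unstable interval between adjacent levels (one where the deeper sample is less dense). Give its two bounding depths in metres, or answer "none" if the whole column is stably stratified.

Evaluate Δρ/ρ₀ = −αΔT + βΔS across each adjacent pair:
  18–121 m: −αΔT+βΔS = −(2 × 10⁻⁴)(+0.1)+(7.6 × 10⁻⁴)(+0.78) = 5.7 × 10⁻⁴ → stable
  121–132 m: −αΔT+βΔS = −(2 × 10⁻⁴)(-4.4)+(7.6 × 10⁻⁴)(-1.03) = 9.7 × 10⁻⁵ → stable
  132–165 m: −αΔT+βΔS = −(2 × 10⁻⁴)(-1.5)+(7.6 × 10⁻⁴)(+0.38) = 5.9 × 10⁻⁴ → stable
  165–218 m: −αΔT+βΔS = −(2 × 10⁻⁴)(+0.7)+(7.6 × 10⁻⁴)(+1.06) = 6.7 × 10⁻⁴ → stable
Every interval has Δρ > 0: the column is stably stratified throughout.

none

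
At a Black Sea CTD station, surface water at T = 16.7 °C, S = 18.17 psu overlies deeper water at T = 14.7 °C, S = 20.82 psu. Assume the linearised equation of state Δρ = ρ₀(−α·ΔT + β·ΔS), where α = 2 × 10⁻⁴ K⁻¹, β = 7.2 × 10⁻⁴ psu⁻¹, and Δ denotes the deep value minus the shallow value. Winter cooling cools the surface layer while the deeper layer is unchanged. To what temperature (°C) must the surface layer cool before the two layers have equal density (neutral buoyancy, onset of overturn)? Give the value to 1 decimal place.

Neutral buoyancy requires Δρ = 0, i.e. −α(T_deep − T_surf′) + β(S_deep − S_surf) = 0.
T_surf′ = T_deep − (β/α)·ΔS = 14.7 − (7.2 × 10⁻⁴/2 × 10⁻⁴)·(+2.65) = 5.160 °C.
Cooling required: 16.7 − (5.160) = 11.540 °C.

5.2 °C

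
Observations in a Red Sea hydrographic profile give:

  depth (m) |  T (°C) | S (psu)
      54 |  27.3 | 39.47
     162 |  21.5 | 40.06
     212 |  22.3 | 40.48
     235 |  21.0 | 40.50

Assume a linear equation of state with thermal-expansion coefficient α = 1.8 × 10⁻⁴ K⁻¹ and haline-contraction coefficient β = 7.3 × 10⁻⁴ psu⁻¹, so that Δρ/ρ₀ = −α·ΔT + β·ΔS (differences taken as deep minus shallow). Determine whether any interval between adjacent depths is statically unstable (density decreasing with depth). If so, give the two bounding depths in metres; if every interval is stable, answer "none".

none

Evaluate Δρ/ρ₀ = −αΔT + βΔS across each adjacent pair:
  54–162 m: −αΔT+βΔS = −(1.8 × 10⁻⁴)(-5.8)+(7.3 × 10⁻⁴)(+0.59) = 1.5 × 10⁻³ → stable
  162–212 m: −αΔT+βΔS = −(1.8 × 10⁻⁴)(+0.8)+(7.3 × 10⁻⁴)(+0.42) = 1.6 × 10⁻⁴ → stable
  212–235 m: −αΔT+βΔS = −(1.8 × 10⁻⁴)(-1.3)+(7.3 × 10⁻⁴)(+0.02) = 2.5 × 10⁻⁴ → stable
Every interval has Δρ > 0: the column is stably stratified throughout.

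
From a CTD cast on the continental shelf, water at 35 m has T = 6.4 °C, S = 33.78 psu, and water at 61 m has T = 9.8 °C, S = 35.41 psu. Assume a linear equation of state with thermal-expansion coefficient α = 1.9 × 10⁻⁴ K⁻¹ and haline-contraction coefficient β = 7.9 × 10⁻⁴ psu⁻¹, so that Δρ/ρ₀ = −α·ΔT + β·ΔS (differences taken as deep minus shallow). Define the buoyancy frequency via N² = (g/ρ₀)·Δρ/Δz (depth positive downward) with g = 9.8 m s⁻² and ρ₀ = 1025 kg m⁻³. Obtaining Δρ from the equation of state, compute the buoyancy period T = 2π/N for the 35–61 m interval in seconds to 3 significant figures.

ΔT = +3.4 K, ΔS = +1.63 psu (deep − shallow).
Δρ/ρ₀ = −αΔT + βΔS = -6.46 × 10⁻⁴ + 1.2877 × 10⁻³ = 6.417 × 10⁻⁴, so Δρ ≈ 0.6577 kg m⁻³.
N² = (g/ρ₀)·Δρ/Δz = g·(Δρ/ρ₀)/Δz = 9.8 × 6.417 × 10⁻⁴ / 26 = 2.4187 × 10⁻⁴ s⁻².
N = √(2.4187 × 10⁻⁴) = 0.015552 rad s⁻¹ → T = 2π/N = 404.01 s ≈ 404 s.

404 s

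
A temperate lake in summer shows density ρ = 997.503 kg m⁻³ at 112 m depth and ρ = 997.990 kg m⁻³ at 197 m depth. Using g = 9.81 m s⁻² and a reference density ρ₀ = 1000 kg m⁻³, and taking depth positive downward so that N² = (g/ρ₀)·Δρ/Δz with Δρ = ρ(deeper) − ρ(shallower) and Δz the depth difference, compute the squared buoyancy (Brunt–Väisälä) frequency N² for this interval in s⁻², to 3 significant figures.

Δρ = 997.990 − 997.503 = 0.487 kg m⁻³ over Δz = 197 − 112 = 85 m.
N² = (9.81/1000) × (0.487/85) = 5.6206 × 10⁻⁵ s⁻² ≈ 5.62 × 10⁻⁵ s⁻².

5.62 × 10⁻⁵ s⁻²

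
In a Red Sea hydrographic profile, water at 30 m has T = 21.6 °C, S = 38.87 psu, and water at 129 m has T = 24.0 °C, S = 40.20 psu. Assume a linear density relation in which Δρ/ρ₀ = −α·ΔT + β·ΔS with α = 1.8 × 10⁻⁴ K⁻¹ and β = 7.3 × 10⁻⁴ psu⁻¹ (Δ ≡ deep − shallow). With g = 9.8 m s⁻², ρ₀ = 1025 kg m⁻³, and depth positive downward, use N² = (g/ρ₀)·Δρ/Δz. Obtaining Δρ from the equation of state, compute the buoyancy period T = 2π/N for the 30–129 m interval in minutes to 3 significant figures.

14.3 min

ΔT = +2.4 K, ΔS = +1.33 psu (deep − shallow).
Δρ/ρ₀ = −αΔT + βΔS = -4.32 × 10⁻⁴ + 9.709 × 10⁻⁴ = 5.389 × 10⁻⁴, so Δρ ≈ 0.5524 kg m⁻³.
N² = (g/ρ₀)·Δρ/Δz = g·(Δρ/ρ₀)/Δz = 9.8 × 5.389 × 10⁻⁴ / 99 = 5.3346 × 10⁻⁵ s⁻².
N = √(5.3346 × 10⁻⁵) = 7.3038 × 10⁻³ rad s⁻¹ → T = 2π/N = 860.26 s = 14.338 min ≈ 14.3 min.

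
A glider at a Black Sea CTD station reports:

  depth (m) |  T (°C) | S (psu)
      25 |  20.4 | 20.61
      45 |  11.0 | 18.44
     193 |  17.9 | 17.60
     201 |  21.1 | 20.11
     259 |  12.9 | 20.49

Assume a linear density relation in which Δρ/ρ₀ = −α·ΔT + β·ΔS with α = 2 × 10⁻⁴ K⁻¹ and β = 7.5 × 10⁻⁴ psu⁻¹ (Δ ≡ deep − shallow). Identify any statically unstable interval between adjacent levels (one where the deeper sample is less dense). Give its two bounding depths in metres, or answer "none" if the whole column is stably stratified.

Evaluate Δρ/ρ₀ = −αΔT + βΔS across each adjacent pair:
  25–45 m: −αΔT+βΔS = −(2 × 10⁻⁴)(-9.4)+(7.5 × 10⁻⁴)(-2.17) = 2.5 × 10⁻⁴ → stable
  45–193 m: −αΔT+βΔS = −(2 × 10⁻⁴)(+6.9)+(7.5 × 10⁻⁴)(-0.84) = -2.0 × 10⁻³ → UNSTABLE
  193–201 m: −αΔT+βΔS = −(2 × 10⁻⁴)(+3.2)+(7.5 × 10⁻⁴)(+2.51) = 1.2 × 10⁻³ → stable
  201–259 m: −αΔT+βΔS = −(2 × 10⁻⁴)(-8.2)+(7.5 × 10⁻⁴)(+0.38) = 1.9 × 10⁻³ → stable
The 45–193 m interval has Δρ < 0: lighter water underlies denser water.

45–193 m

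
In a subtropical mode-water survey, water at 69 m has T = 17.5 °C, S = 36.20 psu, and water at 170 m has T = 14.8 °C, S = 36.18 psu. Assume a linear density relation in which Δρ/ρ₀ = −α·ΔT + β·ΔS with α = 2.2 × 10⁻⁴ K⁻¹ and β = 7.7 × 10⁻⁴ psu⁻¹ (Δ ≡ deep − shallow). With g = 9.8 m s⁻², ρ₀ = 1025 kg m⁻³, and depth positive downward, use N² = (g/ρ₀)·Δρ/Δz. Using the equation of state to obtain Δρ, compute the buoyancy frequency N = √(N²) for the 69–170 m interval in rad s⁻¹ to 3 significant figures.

ΔT = -2.7 K, ΔS = -0.02 psu (deep − shallow).
Δρ/ρ₀ = −αΔT + βΔS = 5.94 × 10⁻⁴ − 1.54 × 10⁻⁵ = 5.786 × 10⁻⁴, so Δρ ≈ 0.5931 kg m⁻³.
N² = (g/ρ₀)·Δρ/Δz = g·(Δρ/ρ₀)/Δz = 9.8 × 5.786 × 10⁻⁴ / 101 = 5.6141 × 10⁻⁵ s⁻².
N = √(5.6141 × 10⁻⁵) = 7.4927 × 10⁻³ rad s⁻¹ ≈ 7.49 × 10⁻³ rad s⁻¹.

7.49 × 10⁻³ rad s⁻¹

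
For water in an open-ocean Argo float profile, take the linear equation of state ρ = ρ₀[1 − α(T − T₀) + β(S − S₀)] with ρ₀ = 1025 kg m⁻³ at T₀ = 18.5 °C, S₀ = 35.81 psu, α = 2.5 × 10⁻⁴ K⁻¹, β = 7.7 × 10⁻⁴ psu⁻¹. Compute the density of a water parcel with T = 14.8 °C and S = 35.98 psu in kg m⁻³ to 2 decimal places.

T − T₀ = -3.7 K, S − S₀ = +0.17 psu.
Bracket = 1 − α·(-3.7) + β·(+0.17) = 1 + (1.0559 × 10⁻³) = 1.0010559.
ρ = 1025 × 1.0010559 = 1026.08 kg m⁻³.

1026.08 kg m⁻³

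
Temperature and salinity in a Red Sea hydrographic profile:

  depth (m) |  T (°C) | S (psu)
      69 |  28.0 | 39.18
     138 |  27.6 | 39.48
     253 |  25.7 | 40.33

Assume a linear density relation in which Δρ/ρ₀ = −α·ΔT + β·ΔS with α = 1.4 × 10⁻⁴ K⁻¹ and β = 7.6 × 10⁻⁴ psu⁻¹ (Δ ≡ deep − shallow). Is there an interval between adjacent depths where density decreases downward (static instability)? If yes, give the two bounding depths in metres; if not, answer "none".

none

Evaluate Δρ/ρ₀ = −αΔT + βΔS across each adjacent pair:
  69–138 m: −αΔT+βΔS = −(1.4 × 10⁻⁴)(-0.4)+(7.6 × 10⁻⁴)(+0.30) = 2.8 × 10⁻⁴ → stable
  138–253 m: −αΔT+βΔS = −(1.4 × 10⁻⁴)(-1.9)+(7.6 × 10⁻⁴)(+0.85) = 9.1 × 10⁻⁴ → stable
Every interval has Δρ > 0: the column is stably stratified throughout.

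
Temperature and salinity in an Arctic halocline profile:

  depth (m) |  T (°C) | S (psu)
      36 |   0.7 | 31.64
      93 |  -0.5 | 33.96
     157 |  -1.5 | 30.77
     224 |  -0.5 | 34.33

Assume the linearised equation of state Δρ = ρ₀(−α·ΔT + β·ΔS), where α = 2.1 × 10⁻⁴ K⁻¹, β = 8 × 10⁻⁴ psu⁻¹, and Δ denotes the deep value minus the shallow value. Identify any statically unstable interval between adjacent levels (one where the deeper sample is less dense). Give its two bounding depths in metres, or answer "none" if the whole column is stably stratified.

Evaluate Δρ/ρ₀ = −αΔT + βΔS across each adjacent pair:
  36–93 m: −αΔT+βΔS = −(2.1 × 10⁻⁴)(-1.2)+(8 × 10⁻⁴)(+2.32) = 2.1 × 10⁻³ → stable
  93–157 m: −αΔT+βΔS = −(2.1 × 10⁻⁴)(-1.0)+(8 × 10⁻⁴)(-3.19) = -2.3 × 10⁻³ → UNSTABLE
  157–224 m: −αΔT+βΔS = −(2.1 × 10⁻⁴)(+1.0)+(8 × 10⁻⁴)(+3.56) = 2.6 × 10⁻³ → stable
The 93–157 m interval has Δρ < 0: lighter water underlies denser water.

93–157 m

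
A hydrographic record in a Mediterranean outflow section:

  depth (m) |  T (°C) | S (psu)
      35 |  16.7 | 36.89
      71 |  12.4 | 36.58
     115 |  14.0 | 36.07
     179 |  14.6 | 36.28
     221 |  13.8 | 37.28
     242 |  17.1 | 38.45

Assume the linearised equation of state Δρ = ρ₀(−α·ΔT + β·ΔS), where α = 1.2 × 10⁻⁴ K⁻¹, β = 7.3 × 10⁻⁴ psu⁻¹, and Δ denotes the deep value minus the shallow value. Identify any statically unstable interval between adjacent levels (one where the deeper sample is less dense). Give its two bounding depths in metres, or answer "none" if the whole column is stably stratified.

Evaluate Δρ/ρ₀ = −αΔT + βΔS across each adjacent pair:
  35–71 m: −αΔT+βΔS = −(1.2 × 10⁻⁴)(-4.3)+(7.3 × 10⁻⁴)(-0.31) = 2.9 × 10⁻⁴ → stable
  71–115 m: −αΔT+βΔS = −(1.2 × 10⁻⁴)(+1.6)+(7.3 × 10⁻⁴)(-0.51) = -5.6 × 10⁻⁴ → UNSTABLE
  115–179 m: −αΔT+βΔS = −(1.2 × 10⁻⁴)(+0.6)+(7.3 × 10⁻⁴)(+0.21) = 8.1 × 10⁻⁵ → stable
  179–221 m: −αΔT+βΔS = −(1.2 × 10⁻⁴)(-0.8)+(7.3 × 10⁻⁴)(+1.00) = 8.3 × 10⁻⁴ → stable
  221–242 m: −αΔT+βΔS = −(1.2 × 10⁻⁴)(+3.3)+(7.3 × 10⁻⁴)(+1.17) = 4.6 × 10⁻⁴ → stable
The 71–115 m interval has Δρ < 0: lighter water underlies denser water.

71–115 m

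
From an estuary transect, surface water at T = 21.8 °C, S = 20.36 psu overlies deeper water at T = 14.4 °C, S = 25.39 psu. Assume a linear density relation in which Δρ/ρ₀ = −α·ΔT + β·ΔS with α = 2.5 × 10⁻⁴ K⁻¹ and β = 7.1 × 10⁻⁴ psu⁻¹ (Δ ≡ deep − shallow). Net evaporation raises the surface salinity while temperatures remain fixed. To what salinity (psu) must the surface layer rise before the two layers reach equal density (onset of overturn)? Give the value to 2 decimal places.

28.00 psu

Neutral buoyancy requires −α(T_deep − T_surf) + β(S_deep − S_surf′) = 0.
S_surf′ = S_deep − (α/β)·ΔT = 25.39 − (2.5 × 10⁻⁴/7.1 × 10⁻⁴)·(-7.4) = 27.9956 psu.
Increase required: 27.9956 − 20.36 = 7.6356 psu.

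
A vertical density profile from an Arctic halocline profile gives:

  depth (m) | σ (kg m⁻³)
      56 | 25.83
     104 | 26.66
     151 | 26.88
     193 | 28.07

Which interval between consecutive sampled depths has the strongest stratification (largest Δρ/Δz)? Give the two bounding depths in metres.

Compute the density gradient over each adjacent pair:
  56–104 m: Δρ/Δz = 0.83/48 = 0.017 kg m⁻⁴
  104–151 m: Δρ/Δz = 0.22/47 = 4.7 × 10⁻³ kg m⁻⁴
  151–193 m: Δρ/Δz = 1.19/42 = 0.028 kg m⁻⁴
The largest gradient is in the 151–193 m interval — the pycnocline.

151–193 m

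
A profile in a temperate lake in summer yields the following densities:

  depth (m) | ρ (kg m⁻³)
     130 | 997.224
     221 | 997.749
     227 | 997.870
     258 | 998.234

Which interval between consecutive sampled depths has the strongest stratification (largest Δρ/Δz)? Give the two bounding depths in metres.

Compute the density gradient over each adjacent pair:
  130–221 m: Δρ/Δz = 0.525/91 = 5.8 × 10⁻³ kg m⁻⁴
  221–227 m: Δρ/Δz = 0.121/6 = 0.020 kg m⁻⁴
  227–258 m: Δρ/Δz = 0.364/31 = 0.012 kg m⁻⁴
The largest gradient is in the 221–227 m interval — the pycnocline.

221–227 m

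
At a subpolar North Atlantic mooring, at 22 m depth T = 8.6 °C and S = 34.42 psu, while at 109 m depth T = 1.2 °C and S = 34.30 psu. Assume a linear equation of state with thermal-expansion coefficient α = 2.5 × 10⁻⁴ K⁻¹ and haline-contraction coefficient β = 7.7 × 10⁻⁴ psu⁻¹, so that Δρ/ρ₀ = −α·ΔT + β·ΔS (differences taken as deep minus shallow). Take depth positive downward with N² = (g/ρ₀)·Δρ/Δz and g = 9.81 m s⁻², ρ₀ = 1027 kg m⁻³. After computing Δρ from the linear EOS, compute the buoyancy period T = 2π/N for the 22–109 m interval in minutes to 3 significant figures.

7.44 min

ΔT = -7.4 K, ΔS = -0.12 psu (deep − shallow).
Δρ/ρ₀ = −αΔT + βΔS = 1.85 × 10⁻³ − 9.24 × 10⁻⁵ = 1.7576 × 10⁻³, so Δρ ≈ 1.805 kg m⁻³.
N² = (g/ρ₀)·Δρ/Δz = g·(Δρ/ρ₀)/Δz = 9.81 × 1.7576 × 10⁻³ / 87 = 1.9818 × 10⁻⁴ s⁻².
N = √(1.9818 × 10⁻⁴) = 0.014078 rad s⁻¹ → T = 2π/N = 446.31 s = 7.4385 min ≈ 7.44 min.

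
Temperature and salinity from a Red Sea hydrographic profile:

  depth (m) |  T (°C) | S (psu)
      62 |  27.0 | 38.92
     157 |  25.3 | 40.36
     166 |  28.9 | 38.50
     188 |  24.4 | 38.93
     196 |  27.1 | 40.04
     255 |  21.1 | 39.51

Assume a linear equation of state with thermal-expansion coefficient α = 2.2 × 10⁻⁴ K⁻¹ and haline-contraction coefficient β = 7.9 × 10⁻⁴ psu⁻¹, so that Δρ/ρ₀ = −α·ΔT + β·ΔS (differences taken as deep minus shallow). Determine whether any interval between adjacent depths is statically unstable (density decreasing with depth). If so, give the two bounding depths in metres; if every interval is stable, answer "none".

Evaluate Δρ/ρ₀ = −αΔT + βΔS across each adjacent pair:
  62–157 m: −αΔT+βΔS = −(2.2 × 10⁻⁴)(-1.7)+(7.9 × 10⁻⁴)(+1.44) = 1.5 × 10⁻³ → stable
  157–166 m: −αΔT+βΔS = −(2.2 × 10⁻⁴)(+3.6)+(7.9 × 10⁻⁴)(-1.86) = -2.3 × 10⁻³ → UNSTABLE
  166–188 m: −αΔT+βΔS = −(2.2 × 10⁻⁴)(-4.5)+(7.9 × 10⁻⁴)(+0.43) = 1.3 × 10⁻³ → stable
  188–196 m: −αΔT+βΔS = −(2.2 × 10⁻⁴)(+2.7)+(7.9 × 10⁻⁴)(+1.11) = 2.8 × 10⁻⁴ → stable
  196–255 m: −αΔT+βΔS = −(2.2 × 10⁻⁴)(-6.0)+(7.9 × 10⁻⁴)(-0.53) = 9.0 × 10⁻⁴ → stable
The 157–166 m interval has Δρ < 0: lighter water underlies denser water.

157–166 m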